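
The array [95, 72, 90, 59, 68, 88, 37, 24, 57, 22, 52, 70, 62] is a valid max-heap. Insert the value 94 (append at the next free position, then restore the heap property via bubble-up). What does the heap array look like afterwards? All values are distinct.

append 94 at index 13 → [95, 72, 90, 59, 68, 88, 37, 24, 57, 22, 52, 70, 62, 94]
94 > parent 37 at index 6, swap → [95, 72, 90, 59, 68, 88, 94, 24, 57, 22, 52, 70, 62, 37]
94 > parent 90 at index 2, swap → [95, 72, 94, 59, 68, 88, 90, 24, 57, 22, 52, 70, 62, 37]

[95, 72, 94, 59, 68, 88, 90, 24, 57, 22, 52, 70, 62, 37]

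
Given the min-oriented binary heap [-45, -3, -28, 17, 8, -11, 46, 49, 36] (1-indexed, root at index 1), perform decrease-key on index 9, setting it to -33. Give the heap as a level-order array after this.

set index 9 from 36 to -33 → [-45, -3, -28, 17, 8, -11, 46, 49, -33]
-33 < parent 17 at index 4, swap → [-45, -3, -28, -33, 8, -11, 46, 49, 17]
-33 < parent -3 at index 2, swap → [-45, -33, -28, -3, 8, -11, 46, 49, 17]

[-45, -33, -28, -3, 8, -11, 46, 49, 17]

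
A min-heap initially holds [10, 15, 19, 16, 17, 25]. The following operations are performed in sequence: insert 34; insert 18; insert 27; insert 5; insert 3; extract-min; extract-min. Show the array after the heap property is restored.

[10, 15, 19, 16, 17, 25, 34, 18, 27]

insert 34:
  append 34 at index 6 → [10, 15, 19, 16, 17, 25, 34] (no swap needed)
insert 18:
  append 18 at index 7 → [10, 15, 19, 16, 17, 25, 34, 18] (no swap needed)
insert 27:
  append 27 at index 8 → [10, 15, 19, 16, 17, 25, 34, 18, 27] (no swap needed)
insert 5:
  append 5 at index 9 → [10, 15, 19, 16, 17, 25, 34, 18, 27, 5]
  5 < parent 17 at index 4, swap → [10, 15, 19, 16, 5, 25, 34, 18, 27, 17]
  5 < parent 15 at index 1, swap → [10, 5, 19, 16, 15, 25, 34, 18, 27, 17]
  5 < parent 10 at index 0, swap → [5, 10, 19, 16, 15, 25, 34, 18, 27, 17]
insert 3:
  append 3 at index 10 → [5, 10, 19, 16, 15, 25, 34, 18, 27, 17, 3]
  3 < parent 15 at index 4, swap → [5, 10, 19, 16, 3, 25, 34, 18, 27, 17, 15]
  3 < parent 10 at index 1, swap → [5, 3, 19, 16, 10, 25, 34, 18, 27, 17, 15]
  3 < parent 5 at index 0, swap → [3, 5, 19, 16, 10, 25, 34, 18, 27, 17, 15]
extract-min → returns 3:
  remove root 3; move last element 15 to root → [15, 5, 19, 16, 10, 25, 34, 18, 27, 17]
  15 vs smaller child 5 at index 1, swap → [5, 15, 19, 16, 10, 25, 34, 18, 27, 17]
  15 vs smaller child 10 at index 4, swap → [5, 10, 19, 16, 15, 25, 34, 18, 27, 17]
extract-min → returns 5:
  remove root 5; move last element 17 to root → [17, 10, 19, 16, 15, 25, 34, 18, 27]
  17 vs smaller child 10 at index 1, swap → [10, 17, 19, 16, 15, 25, 34, 18, 27]
  17 vs smaller child 15 at index 4, swap → [10, 15, 19, 16, 17, 25, 34, 18, 27]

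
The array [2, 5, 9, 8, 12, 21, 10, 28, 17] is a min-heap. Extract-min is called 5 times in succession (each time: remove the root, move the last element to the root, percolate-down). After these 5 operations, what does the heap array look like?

[12, 17, 21, 28]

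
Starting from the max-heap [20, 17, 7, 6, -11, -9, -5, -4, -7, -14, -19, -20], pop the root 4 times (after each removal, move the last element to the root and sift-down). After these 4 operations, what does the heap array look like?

[-4, -7, -5, -14, -11, -9, -19, -20]

extract-max #1 returns 20:
  remove root 20; move last element -20 to root → [-20, 17, 7, 6, -11, -9, -5, -4, -7, -14, -19]
  -20 vs larger child 17 at index 1, swap → [17, -20, 7, 6, -11, -9, -5, -4, -7, -14, -19]
  -20 vs larger child 6 at index 3, swap → [17, 6, 7, -20, -11, -9, -5, -4, -7, -14, -19]
  -20 vs larger child -4 at index 7, swap → [17, 6, 7, -4, -11, -9, -5, -20, -7, -14, -19]
extract-max #2 returns 17:
  remove root 17; move last element -19 to root → [-19, 6, 7, -4, -11, -9, -5, -20, -7, -14]
  -19 vs larger child 7 at index 2, swap → [7, 6, -19, -4, -11, -9, -5, -20, -7, -14]
  -19 vs larger child -5 at index 6, swap → [7, 6, -5, -4, -11, -9, -19, -20, -7, -14]
extract-max #3 returns 7:
  remove root 7; move last element -14 to root → [-14, 6, -5, -4, -11, -9, -19, -20, -7]
  -14 vs larger child 6 at index 1, swap → [6, -14, -5, -4, -11, -9, -19, -20, -7]
  -14 vs larger child -4 at index 3, swap → [6, -4, -5, -14, -11, -9, -19, -20, -7]
  -14 vs larger child -7 at index 8, swap → [6, -4, -5, -7, -11, -9, -19, -20, -14]
extract-max #4 returns 6:
  remove root 6; move last element -14 to root → [-14, -4, -5, -7, -11, -9, -19, -20]
  -14 vs larger child -4 at index 1, swap → [-4, -14, -5, -7, -11, -9, -19, -20]
  -14 vs larger child -7 at index 3, swap → [-4, -7, -5, -14, -11, -9, -19, -20]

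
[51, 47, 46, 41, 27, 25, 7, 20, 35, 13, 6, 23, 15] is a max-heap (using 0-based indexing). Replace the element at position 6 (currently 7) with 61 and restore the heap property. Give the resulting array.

set index 6 from 7 to 61 → [51, 47, 46, 41, 27, 25, 61, 20, 35, 13, 6, 23, 15]
61 > parent 46 at index 2, swap → [51, 47, 61, 41, 27, 25, 46, 20, 35, 13, 6, 23, 15]
61 > parent 51 at index 0, swap → [61, 47, 51, 41, 27, 25, 46, 20, 35, 13, 6, 23, 15]

[61, 47, 51, 41, 27, 25, 46, 20, 35, 13, 6, 23, 15]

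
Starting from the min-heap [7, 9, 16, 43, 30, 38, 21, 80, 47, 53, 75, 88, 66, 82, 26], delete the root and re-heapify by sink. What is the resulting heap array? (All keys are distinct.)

[9, 26, 16, 43, 30, 38, 21, 80, 47, 53, 75, 88, 66, 82]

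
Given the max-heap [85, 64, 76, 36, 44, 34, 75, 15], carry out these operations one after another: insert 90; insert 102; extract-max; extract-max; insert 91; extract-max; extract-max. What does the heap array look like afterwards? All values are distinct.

insert 90:
  append 90 at index 8 → [85, 64, 76, 36, 44, 34, 75, 15, 90]
  90 > parent 36 at index 3, swap → [85, 64, 76, 90, 44, 34, 75, 15, 36]
  90 > parent 64 at index 1, swap → [85, 90, 76, 64, 44, 34, 75, 15, 36]
  90 > parent 85 at index 0, swap → [90, 85, 76, 64, 44, 34, 75, 15, 36]
insert 102:
  append 102 at index 9 → [90, 85, 76, 64, 44, 34, 75, 15, 36, 102]
  102 > parent 44 at index 4, swap → [90, 85, 76, 64, 102, 34, 75, 15, 36, 44]
  102 > parent 85 at index 1, swap → [90, 102, 76, 64, 85, 34, 75, 15, 36, 44]
  102 > parent 90 at index 0, swap → [102, 90, 76, 64, 85, 34, 75, 15, 36, 44]
extract-max → returns 102:
  remove root 102; move last element 44 to root → [44, 90, 76, 64, 85, 34, 75, 15, 36]
  44 vs larger child 90 at index 1, swap → [90, 44, 76, 64, 85, 34, 75, 15, 36]
  44 vs larger child 85 at index 4, swap → [90, 85, 76, 64, 44, 34, 75, 15, 36]
extract-max → returns 90:
  remove root 90; move last element 36 to root → [36, 85, 76, 64, 44, 34, 75, 15]
  36 vs larger child 85 at index 1, swap → [85, 36, 76, 64, 44, 34, 75, 15]
  36 vs larger child 64 at index 3, swap → [85, 64, 76, 36, 44, 34, 75, 15]
insert 91:
  append 91 at index 8 → [85, 64, 76, 36, 44, 34, 75, 15, 91]
  91 > parent 36 at index 3, swap → [85, 64, 76, 91, 44, 34, 75, 15, 36]
  91 > parent 64 at index 1, swap → [85, 91, 76, 64, 44, 34, 75, 15, 36]
  91 > parent 85 at index 0, swap → [91, 85, 76, 64, 44, 34, 75, 15, 36]
extract-max → returns 91:
  remove root 91; move last element 36 to root → [36, 85, 76, 64, 44, 34, 75, 15]
  36 vs larger child 85 at index 1, swap → [85, 36, 76, 64, 44, 34, 75, 15]
  36 vs larger child 64 at index 3, swap → [85, 64, 76, 36, 44, 34, 75, 15]
extract-max → returns 85:
  remove root 85; move last element 15 to root → [15, 64, 76, 36, 44, 34, 75]
  15 vs larger child 76 at index 2, swap → [76, 64, 15, 36, 44, 34, 75]
  15 vs larger child 75 at index 6, swap → [76, 64, 75, 36, 44, 34, 15]

[76, 64, 75, 36, 44, 34, 15]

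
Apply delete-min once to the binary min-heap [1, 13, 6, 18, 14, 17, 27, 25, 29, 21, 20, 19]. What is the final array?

remove root 1; move last element 19 to root → [19, 13, 6, 18, 14, 17, 27, 25, 29, 21, 20]
19 vs smaller child 6 at index 2, swap → [6, 13, 19, 18, 14, 17, 27, 25, 29, 21, 20]
19 vs smaller child 17 at index 5, swap → [6, 13, 17, 18, 14, 19, 27, 25, 29, 21, 20]

[6, 13, 17, 18, 14, 19, 27, 25, 29, 21, 20]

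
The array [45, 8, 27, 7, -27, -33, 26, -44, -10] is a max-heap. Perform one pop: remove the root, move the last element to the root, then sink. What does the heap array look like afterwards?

[27, 8, 26, 7, -27, -33, -10, -44]

remove root 45; move last element -10 to root → [-10, 8, 27, 7, -27, -33, 26, -44]
-10 vs larger child 27 at index 2, swap → [27, 8, -10, 7, -27, -33, 26, -44]
-10 vs larger child 26 at index 6, swap → [27, 8, 26, 7, -27, -33, -10, -44]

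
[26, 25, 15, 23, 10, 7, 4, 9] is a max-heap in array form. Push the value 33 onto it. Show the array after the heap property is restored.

append 33 at index 8 → [26, 25, 15, 23, 10, 7, 4, 9, 33]
33 > parent 23 at index 3, swap → [26, 25, 15, 33, 10, 7, 4, 9, 23]
33 > parent 25 at index 1, swap → [26, 33, 15, 25, 10, 7, 4, 9, 23]
33 > parent 26 at index 0, swap → [33, 26, 15, 25, 10, 7, 4, 9, 23]

[33, 26, 15, 25, 10, 7, 4, 9, 23]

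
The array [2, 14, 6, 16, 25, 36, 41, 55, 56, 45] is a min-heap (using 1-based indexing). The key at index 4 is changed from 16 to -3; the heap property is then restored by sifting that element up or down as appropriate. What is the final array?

[-3, 2, 6, 14, 25, 36, 41, 55, 56, 45]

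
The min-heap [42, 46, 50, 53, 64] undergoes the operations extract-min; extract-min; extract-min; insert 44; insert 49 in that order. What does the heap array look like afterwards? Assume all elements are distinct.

extract-min → returns 42:
  remove root 42; move last element 64 to root → [64, 46, 50, 53]
  64 vs smaller child 46 at index 1, swap → [46, 64, 50, 53]
  64 vs only child 53 at index 3, swap → [46, 53, 50, 64]
extract-min → returns 46:
  remove root 46; move last element 64 to root → [64, 53, 50]
  64 vs smaller child 50 at index 2, swap → [50, 53, 64]
extract-min → returns 50:
  remove root 50; move last element 64 to root → [64, 53]
  64 vs only child 53 at index 1, swap → [53, 64]
insert 44:
  append 44 at index 2 → [53, 64, 44]
  44 < parent 53 at index 0, swap → [44, 64, 53]
insert 49:
  append 49 at index 3 → [44, 64, 53, 49]
  49 < parent 64 at index 1, swap → [44, 49, 53, 64]

[44, 49, 53, 64]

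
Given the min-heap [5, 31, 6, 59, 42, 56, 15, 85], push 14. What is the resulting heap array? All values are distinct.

append 14 at index 8 → [5, 31, 6, 59, 42, 56, 15, 85, 14]
14 < parent 59 at index 3, swap → [5, 31, 6, 14, 42, 56, 15, 85, 59]
14 < parent 31 at index 1, swap → [5, 14, 6, 31, 42, 56, 15, 85, 59]

[5, 14, 6, 31, 42, 56, 15, 85, 59]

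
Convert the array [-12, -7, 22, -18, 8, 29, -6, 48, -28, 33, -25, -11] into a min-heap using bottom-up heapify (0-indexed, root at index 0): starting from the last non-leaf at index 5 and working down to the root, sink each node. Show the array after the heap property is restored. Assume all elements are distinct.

[-28, -25, -11, -18, -12, 22, -6, 48, -7, 33, 8, 29]

sift down from index 5:
  29 vs only child -11 at index 11, swap → [-12, -7, 22, -18, 8, -11, -6, 48, -28, 33, -25, 29]
sift down from index 4:
  8 vs smaller child -25 at index 10, swap → [-12, -7, 22, -18, -25, -11, -6, 48, -28, 33, 8, 29]
sift down from index 3:
  -18 vs smaller child -28 at index 8, swap → [-12, -7, 22, -28, -25, -11, -6, 48, -18, 33, 8, 29]
sift down from index 2:
  22 vs smaller child -11 at index 5, swap → [-12, -7, -11, -28, -25, 22, -6, 48, -18, 33, 8, 29]
sift down from index 1:
  -7 vs smaller child -28 at index 3, swap → [-12, -28, -11, -7, -25, 22, -6, 48, -18, 33, 8, 29]
  -7 vs smaller child -18 at index 8, swap → [-12, -28, -11, -18, -25, 22, -6, 48, -7, 33, 8, 29]
sift down from index 0:
  -12 vs smaller child -28 at index 1, swap → [-28, -12, -11, -18, -25, 22, -6, 48, -7, 33, 8, 29]
  -12 vs smaller child -25 at index 4, swap → [-28, -25, -11, -18, -12, 22, -6, 48, -7, 33, 8, 29]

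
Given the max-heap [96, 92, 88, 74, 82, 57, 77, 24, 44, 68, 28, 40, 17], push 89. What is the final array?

append 89 at index 13 → [96, 92, 88, 74, 82, 57, 77, 24, 44, 68, 28, 40, 17, 89]
89 > parent 77 at index 6, swap → [96, 92, 88, 74, 82, 57, 89, 24, 44, 68, 28, 40, 17, 77]
89 > parent 88 at index 2, swap → [96, 92, 89, 74, 82, 57, 88, 24, 44, 68, 28, 40, 17, 77]

[96, 92, 89, 74, 82, 57, 88, 24, 44, 68, 28, 40, 17, 77]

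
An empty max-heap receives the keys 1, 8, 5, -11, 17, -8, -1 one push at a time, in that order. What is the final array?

Insert 1:
  append 1 at index 0 → [1] (no swap needed)
Insert 8:
  append 8 at index 1 → [1, 8]
  8 > parent 1 at index 0, swap → [8, 1]
Insert 5:
  append 5 at index 2 → [8, 1, 5] (no swap needed)
Insert -11:
  append -11 at index 3 → [8, 1, 5, -11] (no swap needed)
Insert 17:
  append 17 at index 4 → [8, 1, 5, -11, 17]
  17 > parent 1 at index 1, swap → [8, 17, 5, -11, 1]
  17 > parent 8 at index 0, swap → [17, 8, 5, -11, 1]
Insert -8:
  append -8 at index 5 → [17, 8, 5, -11, 1, -8] (no swap needed)
Insert -1:
  append -1 at index 6 → [17, 8, 5, -11, 1, -8, -1] (no swap needed)

[17, 8, 5, -11, 1, -8, -1]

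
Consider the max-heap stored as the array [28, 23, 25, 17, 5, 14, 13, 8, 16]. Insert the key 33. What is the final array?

[33, 28, 25, 17, 23, 14, 13, 8, 16, 5]

append 33 at index 9 → [28, 23, 25, 17, 5, 14, 13, 8, 16, 33]
33 > parent 5 at index 4, swap → [28, 23, 25, 17, 33, 14, 13, 8, 16, 5]
33 > parent 23 at index 1, swap → [28, 33, 25, 17, 23, 14, 13, 8, 16, 5]
33 > parent 28 at index 0, swap → [33, 28, 25, 17, 23, 14, 13, 8, 16, 5]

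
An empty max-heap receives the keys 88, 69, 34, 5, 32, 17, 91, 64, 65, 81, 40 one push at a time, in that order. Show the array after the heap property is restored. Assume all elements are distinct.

[91, 81, 88, 65, 69, 17, 34, 5, 64, 32, 40]

Insert 88:
  append 88 at index 0 → [88] (no swap needed)
Insert 69:
  append 69 at index 1 → [88, 69] (no swap needed)
Insert 34:
  append 34 at index 2 → [88, 69, 34] (no swap needed)
Insert 5:
  append 5 at index 3 → [88, 69, 34, 5] (no swap needed)
Insert 32:
  append 32 at index 4 → [88, 69, 34, 5, 32] (no swap needed)
Insert 17:
  append 17 at index 5 → [88, 69, 34, 5, 32, 17] (no swap needed)
Insert 91:
  append 91 at index 6 → [88, 69, 34, 5, 32, 17, 91]
  91 > parent 34 at index 2, swap → [88, 69, 91, 5, 32, 17, 34]
  91 > parent 88 at index 0, swap → [91, 69, 88, 5, 32, 17, 34]
Insert 64:
  append 64 at index 7 → [91, 69, 88, 5, 32, 17, 34, 64]
  64 > parent 5 at index 3, swap → [91, 69, 88, 64, 32, 17, 34, 5]
Insert 65:
  append 65 at index 8 → [91, 69, 88, 64, 32, 17, 34, 5, 65]
  65 > parent 64 at index 3, swap → [91, 69, 88, 65, 32, 17, 34, 5, 64]
Insert 81:
  append 81 at index 9 → [91, 69, 88, 65, 32, 17, 34, 5, 64, 81]
  81 > parent 32 at index 4, swap → [91, 69, 88, 65, 81, 17, 34, 5, 64, 32]
  81 > parent 69 at index 1, swap → [91, 81, 88, 65, 69, 17, 34, 5, 64, 32]
Insert 40:
  append 40 at index 10 → [91, 81, 88, 65, 69, 17, 34, 5, 64, 32, 40] (no swap needed)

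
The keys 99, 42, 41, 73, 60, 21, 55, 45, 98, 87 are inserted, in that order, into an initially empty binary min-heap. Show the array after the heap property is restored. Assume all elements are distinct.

Insert 99:
  append 99 at index 0 → [99] (no swap needed)
Insert 42:
  append 42 at index 1 → [99, 42]
  42 < parent 99 at index 0, swap → [42, 99]
Insert 41:
  append 41 at index 2 → [42, 99, 41]
  41 < parent 42 at index 0, swap → [41, 99, 42]
Insert 73:
  append 73 at index 3 → [41, 99, 42, 73]
  73 < parent 99 at index 1, swap → [41, 73, 42, 99]
Insert 60:
  append 60 at index 4 → [41, 73, 42, 99, 60]
  60 < parent 73 at index 1, swap → [41, 60, 42, 99, 73]
Insert 21:
  append 21 at index 5 → [41, 60, 42, 99, 73, 21]
  21 < parent 42 at index 2, swap → [41, 60, 21, 99, 73, 42]
  21 < parent 41 at index 0, swap → [21, 60, 41, 99, 73, 42]
Insert 55:
  append 55 at index 6 → [21, 60, 41, 99, 73, 42, 55] (no swap needed)
Insert 45:
  append 45 at index 7 → [21, 60, 41, 99, 73, 42, 55, 45]
  45 < parent 99 at index 3, swap → [21, 60, 41, 45, 73, 42, 55, 99]
  45 < parent 60 at index 1, swap → [21, 45, 41, 60, 73, 42, 55, 99]
Insert 98:
  append 98 at index 8 → [21, 45, 41, 60, 73, 42, 55, 99, 98] (no swap needed)
Insert 87:
  append 87 at index 9 → [21, 45, 41, 60, 73, 42, 55, 99, 98, 87] (no swap needed)

[21, 45, 41, 60, 73, 42, 55, 99, 98, 87]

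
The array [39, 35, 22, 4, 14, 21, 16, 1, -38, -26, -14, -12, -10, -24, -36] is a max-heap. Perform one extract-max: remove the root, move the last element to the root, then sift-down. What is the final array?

[35, 14, 22, 4, -14, 21, 16, 1, -38, -26, -36, -12, -10, -24]

remove root 39; move last element -36 to root → [-36, 35, 22, 4, 14, 21, 16, 1, -38, -26, -14, -12, -10, -24]
-36 vs larger child 35 at index 1, swap → [35, -36, 22, 4, 14, 21, 16, 1, -38, -26, -14, -12, -10, -24]
-36 vs larger child 14 at index 4, swap → [35, 14, 22, 4, -36, 21, 16, 1, -38, -26, -14, -12, -10, -24]
-36 vs larger child -14 at index 10, swap → [35, 14, 22, 4, -14, 21, 16, 1, -38, -26, -36, -12, -10, -24]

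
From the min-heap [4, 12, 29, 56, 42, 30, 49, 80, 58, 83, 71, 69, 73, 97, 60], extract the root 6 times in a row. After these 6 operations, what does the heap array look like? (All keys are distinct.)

extract-min #1 returns 4:
  remove root 4; move last element 60 to root → [60, 12, 29, 56, 42, 30, 49, 80, 58, 83, 71, 69, 73, 97]
  60 vs smaller child 12 at index 1, swap → [12, 60, 29, 56, 42, 30, 49, 80, 58, 83, 71, 69, 73, 97]
  60 vs smaller child 42 at index 4, swap → [12, 42, 29, 56, 60, 30, 49, 80, 58, 83, 71, 69, 73, 97]
extract-min #2 returns 12:
  remove root 12; move last element 97 to root → [97, 42, 29, 56, 60, 30, 49, 80, 58, 83, 71, 69, 73]
  97 vs smaller child 29 at index 2, swap → [29, 42, 97, 56, 60, 30, 49, 80, 58, 83, 71, 69, 73]
  97 vs smaller child 30 at index 5, swap → [29, 42, 30, 56, 60, 97, 49, 80, 58, 83, 71, 69, 73]
  97 vs smaller child 69 at index 11, swap → [29, 42, 30, 56, 60, 69, 49, 80, 58, 83, 71, 97, 73]
extract-min #3 returns 29:
  remove root 29; move last element 73 to root → [73, 42, 30, 56, 60, 69, 49, 80, 58, 83, 71, 97]
  73 vs smaller child 30 at index 2, swap → [30, 42, 73, 56, 60, 69, 49, 80, 58, 83, 71, 97]
  73 vs smaller child 49 at index 6, swap → [30, 42, 49, 56, 60, 69, 73, 80, 58, 83, 71, 97]
extract-min #4 returns 30:
  remove root 30; move last element 97 to root → [97, 42, 49, 56, 60, 69, 73, 80, 58, 83, 71]
  97 vs smaller child 42 at index 1, swap → [42, 97, 49, 56, 60, 69, 73, 80, 58, 83, 71]
  97 vs smaller child 56 at index 3, swap → [42, 56, 49, 97, 60, 69, 73, 80, 58, 83, 71]
  97 vs smaller child 58 at index 8, swap → [42, 56, 49, 58, 60, 69, 73, 80, 97, 83, 71]
extract-min #5 returns 42:
  remove root 42; move last element 71 to root → [71, 56, 49, 58, 60, 69, 73, 80, 97, 83]
  71 vs smaller child 49 at index 2, swap → [49, 56, 71, 58, 60, 69, 73, 80, 97, 83]
  71 vs smaller child 69 at index 5, swap → [49, 56, 69, 58, 60, 71, 73, 80, 97, 83]
extract-min #6 returns 49:
  remove root 49; move last element 83 to root → [83, 56, 69, 58, 60, 71, 73, 80, 97]
  83 vs smaller child 56 at index 1, swap → [56, 83, 69, 58, 60, 71, 73, 80, 97]
  83 vs smaller child 58 at index 3, swap → [56, 58, 69, 83, 60, 71, 73, 80, 97]
  83 vs smaller child 80 at index 7, swap → [56, 58, 69, 80, 60, 71, 73, 83, 97]

[56, 58, 69, 80, 60, 71, 73, 83, 97]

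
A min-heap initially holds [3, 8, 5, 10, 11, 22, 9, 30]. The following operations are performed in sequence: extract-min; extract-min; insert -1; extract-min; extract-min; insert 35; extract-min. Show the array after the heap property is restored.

extract-min → returns 3:
  remove root 3; move last element 30 to root → [30, 8, 5, 10, 11, 22, 9]
  30 vs smaller child 5 at index 2, swap → [5, 8, 30, 10, 11, 22, 9]
  30 vs smaller child 9 at index 6, swap → [5, 8, 9, 10, 11, 22, 30]
extract-min → returns 5:
  remove root 5; move last element 30 to root → [30, 8, 9, 10, 11, 22]
  30 vs smaller child 8 at index 1, swap → [8, 30, 9, 10, 11, 22]
  30 vs smaller child 10 at index 3, swap → [8, 10, 9, 30, 11, 22]
insert -1:
  append -1 at index 6 → [8, 10, 9, 30, 11, 22, -1]
  -1 < parent 9 at index 2, swap → [8, 10, -1, 30, 11, 22, 9]
  -1 < parent 8 at index 0, swap → [-1, 10, 8, 30, 11, 22, 9]
extract-min → returns -1:
  remove root -1; move last element 9 to root → [9, 10, 8, 30, 11, 22]
  9 vs smaller child 8 at index 2, swap → [8, 10, 9, 30, 11, 22]
extract-min → returns 8:
  remove root 8; move last element 22 to root → [22, 10, 9, 30, 11]
  22 vs smaller child 9 at index 2, swap → [9, 10, 22, 30, 11]
insert 35:
  append 35 at index 5 → [9, 10, 22, 30, 11, 35] (no swap needed)
extract-min → returns 9:
  remove root 9; move last element 35 to root → [35, 10, 22, 30, 11]
  35 vs smaller child 10 at index 1, swap → [10, 35, 22, 30, 11]
  35 vs smaller child 11 at index 4, swap → [10, 11, 22, 30, 35]

[10, 11, 22, 30, 35]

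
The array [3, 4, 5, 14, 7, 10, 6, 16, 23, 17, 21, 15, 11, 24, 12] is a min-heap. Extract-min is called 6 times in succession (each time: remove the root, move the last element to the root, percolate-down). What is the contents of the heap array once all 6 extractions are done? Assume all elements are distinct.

[11, 12, 17, 14, 15, 21, 24, 16, 23]

extract-min #1 returns 3:
  remove root 3; move last element 12 to root → [12, 4, 5, 14, 7, 10, 6, 16, 23, 17, 21, 15, 11, 24]
  12 vs smaller child 4 at index 1, swap → [4, 12, 5, 14, 7, 10, 6, 16, 23, 17, 21, 15, 11, 24]
  12 vs smaller child 7 at index 4, swap → [4, 7, 5, 14, 12, 10, 6, 16, 23, 17, 21, 15, 11, 24]
extract-min #2 returns 4:
  remove root 4; move last element 24 to root → [24, 7, 5, 14, 12, 10, 6, 16, 23, 17, 21, 15, 11]
  24 vs smaller child 5 at index 2, swap → [5, 7, 24, 14, 12, 10, 6, 16, 23, 17, 21, 15, 11]
  24 vs smaller child 6 at index 6, swap → [5, 7, 6, 14, 12, 10, 24, 16, 23, 17, 21, 15, 11]
extract-min #3 returns 5:
  remove root 5; move last element 11 to root → [11, 7, 6, 14, 12, 10, 24, 16, 23, 17, 21, 15]
  11 vs smaller child 6 at index 2, swap → [6, 7, 11, 14, 12, 10, 24, 16, 23, 17, 21, 15]
  11 vs smaller child 10 at index 5, swap → [6, 7, 10, 14, 12, 11, 24, 16, 23, 17, 21, 15]
extract-min #4 returns 6:
  remove root 6; move last element 15 to root → [15, 7, 10, 14, 12, 11, 24, 16, 23, 17, 21]
  15 vs smaller child 7 at index 1, swap → [7, 15, 10, 14, 12, 11, 24, 16, 23, 17, 21]
  15 vs smaller child 12 at index 4, swap → [7, 12, 10, 14, 15, 11, 24, 16, 23, 17, 21]
extract-min #5 returns 7:
  remove root 7; move last element 21 to root → [21, 12, 10, 14, 15, 11, 24, 16, 23, 17]
  21 vs smaller child 10 at index 2, swap → [10, 12, 21, 14, 15, 11, 24, 16, 23, 17]
  21 vs smaller child 11 at index 5, swap → [10, 12, 11, 14, 15, 21, 24, 16, 23, 17]
extract-min #6 returns 10:
  remove root 10; move last element 17 to root → [17, 12, 11, 14, 15, 21, 24, 16, 23]
  17 vs smaller child 11 at index 2, swap → [11, 12, 17, 14, 15, 21, 24, 16, 23]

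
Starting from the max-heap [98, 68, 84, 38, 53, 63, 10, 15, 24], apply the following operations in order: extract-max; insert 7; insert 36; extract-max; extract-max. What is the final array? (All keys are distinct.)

[63, 53, 24, 38, 36, 7, 10, 15]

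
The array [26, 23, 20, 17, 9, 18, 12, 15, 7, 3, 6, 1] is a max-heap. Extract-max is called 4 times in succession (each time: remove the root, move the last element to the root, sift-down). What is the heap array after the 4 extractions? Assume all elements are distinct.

[17, 15, 12, 7, 9, 6, 3, 1]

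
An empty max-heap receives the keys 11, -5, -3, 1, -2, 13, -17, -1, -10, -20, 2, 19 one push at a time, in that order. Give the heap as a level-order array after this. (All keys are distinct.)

[19, 2, 13, -1, 1, 11, -17, -5, -10, -20, -2, -3]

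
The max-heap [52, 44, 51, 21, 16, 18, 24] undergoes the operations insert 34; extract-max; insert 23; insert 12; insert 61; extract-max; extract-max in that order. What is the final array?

[44, 34, 24, 23, 16, 18, 21, 12]

insert 34:
  append 34 at index 7 → [52, 44, 51, 21, 16, 18, 24, 34]
  34 > parent 21 at index 3, swap → [52, 44, 51, 34, 16, 18, 24, 21]
extract-max → returns 52:
  remove root 52; move last element 21 to root → [21, 44, 51, 34, 16, 18, 24]
  21 vs larger child 51 at index 2, swap → [51, 44, 21, 34, 16, 18, 24]
  21 vs larger child 24 at index 6, swap → [51, 44, 24, 34, 16, 18, 21]
insert 23:
  append 23 at index 7 → [51, 44, 24, 34, 16, 18, 21, 23] (no swap needed)
insert 12:
  append 12 at index 8 → [51, 44, 24, 34, 16, 18, 21, 23, 12] (no swap needed)
insert 61:
  append 61 at index 9 → [51, 44, 24, 34, 16, 18, 21, 23, 12, 61]
  61 > parent 16 at index 4, swap → [51, 44, 24, 34, 61, 18, 21, 23, 12, 16]
  61 > parent 44 at index 1, swap → [51, 61, 24, 34, 44, 18, 21, 23, 12, 16]
  61 > parent 51 at index 0, swap → [61, 51, 24, 34, 44, 18, 21, 23, 12, 16]
extract-max → returns 61:
  remove root 61; move last element 16 to root → [16, 51, 24, 34, 44, 18, 21, 23, 12]
  16 vs larger child 51 at index 1, swap → [51, 16, 24, 34, 44, 18, 21, 23, 12]
  16 vs larger child 44 at index 4, swap → [51, 44, 24, 34, 16, 18, 21, 23, 12]
extract-max → returns 51:
  remove root 51; move last element 12 to root → [12, 44, 24, 34, 16, 18, 21, 23]
  12 vs larger child 44 at index 1, swap → [44, 12, 24, 34, 16, 18, 21, 23]
  12 vs larger child 34 at index 3, swap → [44, 34, 24, 12, 16, 18, 21, 23]
  12 vs only child 23 at index 7, swap → [44, 34, 24, 23, 16, 18, 21, 12]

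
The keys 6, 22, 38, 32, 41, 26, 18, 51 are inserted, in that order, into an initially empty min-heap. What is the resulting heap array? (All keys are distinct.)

[6, 22, 18, 32, 41, 38, 26, 51]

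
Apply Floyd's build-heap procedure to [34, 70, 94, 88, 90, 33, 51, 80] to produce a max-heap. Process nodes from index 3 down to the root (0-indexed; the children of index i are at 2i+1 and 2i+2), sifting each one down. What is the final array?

sift down from index 3: already satisfies heap property
sift down from index 2: already satisfies heap property
sift down from index 1:
  70 vs larger child 90 at index 4, swap → [34, 90, 94, 88, 70, 33, 51, 80]
sift down from index 0:
  34 vs larger child 94 at index 2, swap → [94, 90, 34, 88, 70, 33, 51, 80]
  34 vs larger child 51 at index 6, swap → [94, 90, 51, 88, 70, 33, 34, 80]

[94, 90, 51, 88, 70, 33, 34, 80]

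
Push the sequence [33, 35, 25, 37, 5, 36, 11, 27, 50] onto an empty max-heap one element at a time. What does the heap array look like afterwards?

[50, 37, 36, 35, 5, 25, 11, 27, 33]

Insert 33:
  append 33 at index 0 → [33] (no swap needed)
Insert 35:
  append 35 at index 1 → [33, 35]
  35 > parent 33 at index 0, swap → [35, 33]
Insert 25:
  append 25 at index 2 → [35, 33, 25] (no swap needed)
Insert 37:
  append 37 at index 3 → [35, 33, 25, 37]
  37 > parent 33 at index 1, swap → [35, 37, 25, 33]
  37 > parent 35 at index 0, swap → [37, 35, 25, 33]
Insert 5:
  append 5 at index 4 → [37, 35, 25, 33, 5] (no swap needed)
Insert 36:
  append 36 at index 5 → [37, 35, 25, 33, 5, 36]
  36 > parent 25 at index 2, swap → [37, 35, 36, 33, 5, 25]
Insert 11:
  append 11 at index 6 → [37, 35, 36, 33, 5, 25, 11] (no swap needed)
Insert 27:
  append 27 at index 7 → [37, 35, 36, 33, 5, 25, 11, 27] (no swap needed)
Insert 50:
  append 50 at index 8 → [37, 35, 36, 33, 5, 25, 11, 27, 50]
  50 > parent 33 at index 3, swap → [37, 35, 36, 50, 5, 25, 11, 27, 33]
  50 > parent 35 at index 1, swap → [37, 50, 36, 35, 5, 25, 11, 27, 33]
  50 > parent 37 at index 0, swap → [50, 37, 36, 35, 5, 25, 11, 27, 33]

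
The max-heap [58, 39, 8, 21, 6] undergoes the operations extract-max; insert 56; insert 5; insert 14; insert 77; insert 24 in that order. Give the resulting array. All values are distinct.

extract-max → returns 58:
  remove root 58; move last element 6 to root → [6, 39, 8, 21]
  6 vs larger child 39 at index 1, swap → [39, 6, 8, 21]
  6 vs only child 21 at index 3, swap → [39, 21, 8, 6]
insert 56:
  append 56 at index 4 → [39, 21, 8, 6, 56]
  56 > parent 21 at index 1, swap → [39, 56, 8, 6, 21]
  56 > parent 39 at index 0, swap → [56, 39, 8, 6, 21]
insert 5:
  append 5 at index 5 → [56, 39, 8, 6, 21, 5] (no swap needed)
insert 14:
  append 14 at index 6 → [56, 39, 8, 6, 21, 5, 14]
  14 > parent 8 at index 2, swap → [56, 39, 14, 6, 21, 5, 8]
insert 77:
  append 77 at index 7 → [56, 39, 14, 6, 21, 5, 8, 77]
  77 > parent 6 at index 3, swap → [56, 39, 14, 77, 21, 5, 8, 6]
  77 > parent 39 at index 1, swap → [56, 77, 14, 39, 21, 5, 8, 6]
  77 > parent 56 at index 0, swap → [77, 56, 14, 39, 21, 5, 8, 6]
insert 24:
  append 24 at index 8 → [77, 56, 14, 39, 21, 5, 8, 6, 24] (no swap needed)

[77, 56, 14, 39, 21, 5, 8, 6, 24]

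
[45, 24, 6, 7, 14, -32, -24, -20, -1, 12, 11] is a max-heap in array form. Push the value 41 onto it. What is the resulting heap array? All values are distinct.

[45, 24, 41, 7, 14, 6, -24, -20, -1, 12, 11, -32]

append 41 at index 11 → [45, 24, 6, 7, 14, -32, -24, -20, -1, 12, 11, 41]
41 > parent -32 at index 5, swap → [45, 24, 6, 7, 14, 41, -24, -20, -1, 12, 11, -32]
41 > parent 6 at index 2, swap → [45, 24, 41, 7, 14, 6, -24, -20, -1, 12, 11, -32]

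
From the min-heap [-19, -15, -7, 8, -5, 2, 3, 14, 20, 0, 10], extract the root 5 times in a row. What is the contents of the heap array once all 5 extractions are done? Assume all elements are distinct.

extract-min #1 returns -19:
  remove root -19; move last element 10 to root → [10, -15, -7, 8, -5, 2, 3, 14, 20, 0]
  10 vs smaller child -15 at index 1, swap → [-15, 10, -7, 8, -5, 2, 3, 14, 20, 0]
  10 vs smaller child -5 at index 4, swap → [-15, -5, -7, 8, 10, 2, 3, 14, 20, 0]
  10 vs only child 0 at index 9, swap → [-15, -5, -7, 8, 0, 2, 3, 14, 20, 10]
extract-min #2 returns -15:
  remove root -15; move last element 10 to root → [10, -5, -7, 8, 0, 2, 3, 14, 20]
  10 vs smaller child -7 at index 2, swap → [-7, -5, 10, 8, 0, 2, 3, 14, 20]
  10 vs smaller child 2 at index 5, swap → [-7, -5, 2, 8, 0, 10, 3, 14, 20]
extract-min #3 returns -7:
  remove root -7; move last element 20 to root → [20, -5, 2, 8, 0, 10, 3, 14]
  20 vs smaller child -5 at index 1, swap → [-5, 20, 2, 8, 0, 10, 3, 14]
  20 vs smaller child 0 at index 4, swap → [-5, 0, 2, 8, 20, 10, 3, 14]
extract-min #4 returns -5:
  remove root -5; move last element 14 to root → [14, 0, 2, 8, 20, 10, 3]
  14 vs smaller child 0 at index 1, swap → [0, 14, 2, 8, 20, 10, 3]
  14 vs smaller child 8 at index 3, swap → [0, 8, 2, 14, 20, 10, 3]
extract-min #5 returns 0:
  remove root 0; move last element 3 to root → [3, 8, 2, 14, 20, 10]
  3 vs smaller child 2 at index 2, swap → [2, 8, 3, 14, 20, 10]

[2, 8, 3, 14, 20, 10]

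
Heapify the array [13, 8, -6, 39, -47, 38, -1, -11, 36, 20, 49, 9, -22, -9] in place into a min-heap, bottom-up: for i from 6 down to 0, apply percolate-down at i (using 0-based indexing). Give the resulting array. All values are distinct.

[-47, -11, -22, 13, 8, -6, -9, 39, 36, 20, 49, 9, 38, -1]

sift down from index 6:
  -1 vs only child -9 at index 13, swap → [13, 8, -6, 39, -47, 38, -9, -11, 36, 20, 49, 9, -22, -1]
sift down from index 5:
  38 vs smaller child -22 at index 12, swap → [13, 8, -6, 39, -47, -22, -9, -11, 36, 20, 49, 9, 38, -1]
sift down from index 4: already satisfies heap property
sift down from index 3:
  39 vs smaller child -11 at index 7, swap → [13, 8, -6, -11, -47, -22, -9, 39, 36, 20, 49, 9, 38, -1]
sift down from index 2:
  -6 vs smaller child -22 at index 5, swap → [13, 8, -22, -11, -47, -6, -9, 39, 36, 20, 49, 9, 38, -1]
sift down from index 1:
  8 vs smaller child -47 at index 4, swap → [13, -47, -22, -11, 8, -6, -9, 39, 36, 20, 49, 9, 38, -1]
sift down from index 0:
  13 vs smaller child -47 at index 1, swap → [-47, 13, -22, -11, 8, -6, -9, 39, 36, 20, 49, 9, 38, -1]
  13 vs smaller child -11 at index 3, swap → [-47, -11, -22, 13, 8, -6, -9, 39, 36, 20, 49, 9, 38, -1]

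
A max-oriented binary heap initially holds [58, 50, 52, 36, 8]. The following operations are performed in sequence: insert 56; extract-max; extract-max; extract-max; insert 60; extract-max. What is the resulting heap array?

[50, 36, 8]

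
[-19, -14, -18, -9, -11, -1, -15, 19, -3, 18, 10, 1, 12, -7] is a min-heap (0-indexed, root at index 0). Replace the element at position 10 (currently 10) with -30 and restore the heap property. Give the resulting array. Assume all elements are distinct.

[-30, -19, -18, -9, -14, -1, -15, 19, -3, 18, -11, 1, 12, -7]

set index 10 from 10 to -30 → [-19, -14, -18, -9, -11, -1, -15, 19, -3, 18, -30, 1, 12, -7]
-30 < parent -11 at index 4, swap → [-19, -14, -18, -9, -30, -1, -15, 19, -3, 18, -11, 1, 12, -7]
-30 < parent -14 at index 1, swap → [-19, -30, -18, -9, -14, -1, -15, 19, -3, 18, -11, 1, 12, -7]
-30 < parent -19 at index 0, swap → [-30, -19, -18, -9, -14, -1, -15, 19, -3, 18, -11, 1, 12, -7]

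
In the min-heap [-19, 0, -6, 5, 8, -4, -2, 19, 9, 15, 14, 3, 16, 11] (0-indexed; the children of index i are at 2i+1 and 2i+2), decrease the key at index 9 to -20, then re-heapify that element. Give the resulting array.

set index 9 from 15 to -20 → [-19, 0, -6, 5, 8, -4, -2, 19, 9, -20, 14, 3, 16, 11]
-20 < parent 8 at index 4, swap → [-19, 0, -6, 5, -20, -4, -2, 19, 9, 8, 14, 3, 16, 11]
-20 < parent 0 at index 1, swap → [-19, -20, -6, 5, 0, -4, -2, 19, 9, 8, 14, 3, 16, 11]
-20 < parent -19 at index 0, swap → [-20, -19, -6, 5, 0, -4, -2, 19, 9, 8, 14, 3, 16, 11]

[-20, -19, -6, 5, 0, -4, -2, 19, 9, 8, 14, 3, 16, 11]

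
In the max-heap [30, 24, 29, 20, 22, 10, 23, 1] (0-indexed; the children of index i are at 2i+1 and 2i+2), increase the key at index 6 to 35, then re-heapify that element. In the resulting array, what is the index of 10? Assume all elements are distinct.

set index 6 from 23 to 35 → [30, 24, 29, 20, 22, 10, 35, 1]
35 > parent 29 at index 2, swap → [30, 24, 35, 20, 22, 10, 29, 1]
35 > parent 30 at index 0, swap → [35, 24, 30, 20, 22, 10, 29, 1]
resulting array: [35, 24, 30, 20, 22, 10, 29, 1]

5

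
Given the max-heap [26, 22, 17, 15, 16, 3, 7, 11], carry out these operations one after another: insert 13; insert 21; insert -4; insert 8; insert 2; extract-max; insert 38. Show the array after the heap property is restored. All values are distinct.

[38, 21, 22, 15, 16, 17, 7, 11, 13, 2, -4, 3, 8]

insert 13:
  append 13 at index 8 → [26, 22, 17, 15, 16, 3, 7, 11, 13] (no swap needed)
insert 21:
  append 21 at index 9 → [26, 22, 17, 15, 16, 3, 7, 11, 13, 21]
  21 > parent 16 at index 4, swap → [26, 22, 17, 15, 21, 3, 7, 11, 13, 16]
insert -4:
  append -4 at index 10 → [26, 22, 17, 15, 21, 3, 7, 11, 13, 16, -4] (no swap needed)
insert 8:
  append 8 at index 11 → [26, 22, 17, 15, 21, 3, 7, 11, 13, 16, -4, 8]
  8 > parent 3 at index 5, swap → [26, 22, 17, 15, 21, 8, 7, 11, 13, 16, -4, 3]
insert 2:
  append 2 at index 12 → [26, 22, 17, 15, 21, 8, 7, 11, 13, 16, -4, 3, 2] (no swap needed)
extract-max → returns 26:
  remove root 26; move last element 2 to root → [2, 22, 17, 15, 21, 8, 7, 11, 13, 16, -4, 3]
  2 vs larger child 22 at index 1, swap → [22, 2, 17, 15, 21, 8, 7, 11, 13, 16, -4, 3]
  2 vs larger child 21 at index 4, swap → [22, 21, 17, 15, 2, 8, 7, 11, 13, 16, -4, 3]
  2 vs larger child 16 at index 9, swap → [22, 21, 17, 15, 16, 8, 7, 11, 13, 2, -4, 3]
insert 38:
  append 38 at index 12 → [22, 21, 17, 15, 16, 8, 7, 11, 13, 2, -4, 3, 38]
  38 > parent 8 at index 5, swap → [22, 21, 17, 15, 16, 38, 7, 11, 13, 2, -4, 3, 8]
  38 > parent 17 at index 2, swap → [22, 21, 38, 15, 16, 17, 7, 11, 13, 2, -4, 3, 8]
  38 > parent 22 at index 0, swap → [38, 21, 22, 15, 16, 17, 7, 11, 13, 2, -4, 3, 8]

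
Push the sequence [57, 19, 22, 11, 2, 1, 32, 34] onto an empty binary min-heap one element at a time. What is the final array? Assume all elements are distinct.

[1, 11, 2, 34, 19, 22, 32, 57]

Insert 57:
  append 57 at index 0 → [57] (no swap needed)
Insert 19:
  append 19 at index 1 → [57, 19]
  19 < parent 57 at index 0, swap → [19, 57]
Insert 22:
  append 22 at index 2 → [19, 57, 22] (no swap needed)
Insert 11:
  append 11 at index 3 → [19, 57, 22, 11]
  11 < parent 57 at index 1, swap → [19, 11, 22, 57]
  11 < parent 19 at index 0, swap → [11, 19, 22, 57]
Insert 2:
  append 2 at index 4 → [11, 19, 22, 57, 2]
  2 < parent 19 at index 1, swap → [11, 2, 22, 57, 19]
  2 < parent 11 at index 0, swap → [2, 11, 22, 57, 19]
Insert 1:
  append 1 at index 5 → [2, 11, 22, 57, 19, 1]
  1 < parent 22 at index 2, swap → [2, 11, 1, 57, 19, 22]
  1 < parent 2 at index 0, swap → [1, 11, 2, 57, 19, 22]
Insert 32:
  append 32 at index 6 → [1, 11, 2, 57, 19, 22, 32] (no swap needed)
Insert 34:
  append 34 at index 7 → [1, 11, 2, 57, 19, 22, 32, 34]
  34 < parent 57 at index 3, swap → [1, 11, 2, 34, 19, 22, 32, 57]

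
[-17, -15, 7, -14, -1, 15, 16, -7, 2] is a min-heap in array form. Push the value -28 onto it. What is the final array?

[-28, -17, 7, -14, -15, 15, 16, -7, 2, -1]

append -28 at index 9 → [-17, -15, 7, -14, -1, 15, 16, -7, 2, -28]
-28 < parent -1 at index 4, swap → [-17, -15, 7, -14, -28, 15, 16, -7, 2, -1]
-28 < parent -15 at index 1, swap → [-17, -28, 7, -14, -15, 15, 16, -7, 2, -1]
-28 < parent -17 at index 0, swap → [-28, -17, 7, -14, -15, 15, 16, -7, 2, -1]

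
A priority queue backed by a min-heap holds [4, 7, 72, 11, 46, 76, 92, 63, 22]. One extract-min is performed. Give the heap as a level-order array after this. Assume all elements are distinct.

remove root 4; move last element 22 to root → [22, 7, 72, 11, 46, 76, 92, 63]
22 vs smaller child 7 at index 1, swap → [7, 22, 72, 11, 46, 76, 92, 63]
22 vs smaller child 11 at index 3, swap → [7, 11, 72, 22, 46, 76, 92, 63]

[7, 11, 72, 22, 46, 76, 92, 63]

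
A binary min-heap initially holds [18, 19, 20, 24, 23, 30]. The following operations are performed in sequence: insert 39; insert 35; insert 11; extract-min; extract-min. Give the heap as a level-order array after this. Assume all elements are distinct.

[19, 23, 20, 24, 35, 30, 39]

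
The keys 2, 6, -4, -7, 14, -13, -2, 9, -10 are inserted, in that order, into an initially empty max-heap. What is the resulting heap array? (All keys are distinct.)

Insert 2:
  append 2 at index 0 → [2] (no swap needed)
Insert 6:
  append 6 at index 1 → [2, 6]
  6 > parent 2 at index 0, swap → [6, 2]
Insert -4:
  append -4 at index 2 → [6, 2, -4] (no swap needed)
Insert -7:
  append -7 at index 3 → [6, 2, -4, -7] (no swap needed)
Insert 14:
  append 14 at index 4 → [6, 2, -4, -7, 14]
  14 > parent 2 at index 1, swap → [6, 14, -4, -7, 2]
  14 > parent 6 at index 0, swap → [14, 6, -4, -7, 2]
Insert -13:
  append -13 at index 5 → [14, 6, -4, -7, 2, -13] (no swap needed)
Insert -2:
  append -2 at index 6 → [14, 6, -4, -7, 2, -13, -2]
  -2 > parent -4 at index 2, swap → [14, 6, -2, -7, 2, -13, -4]
Insert 9:
  append 9 at index 7 → [14, 6, -2, -7, 2, -13, -4, 9]
  9 > parent -7 at index 3, swap → [14, 6, -2, 9, 2, -13, -4, -7]
  9 > parent 6 at index 1, swap → [14, 9, -2, 6, 2, -13, -4, -7]
Insert -10:
  append -10 at index 8 → [14, 9, -2, 6, 2, -13, -4, -7, -10] (no swap needed)

[14, 9, -2, 6, 2, -13, -4, -7, -10]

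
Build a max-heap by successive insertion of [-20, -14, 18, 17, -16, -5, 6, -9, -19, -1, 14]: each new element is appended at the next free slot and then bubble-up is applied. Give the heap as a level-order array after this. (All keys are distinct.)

[18, 17, 6, -9, 14, -14, -5, -20, -19, -16, -1]

Insert -20:
  append -20 at index 0 → [-20] (no swap needed)
Insert -14:
  append -14 at index 1 → [-20, -14]
  -14 > parent -20 at index 0, swap → [-14, -20]
Insert 18:
  append 18 at index 2 → [-14, -20, 18]
  18 > parent -14 at index 0, swap → [18, -20, -14]
Insert 17:
  append 17 at index 3 → [18, -20, -14, 17]
  17 > parent -20 at index 1, swap → [18, 17, -14, -20]
Insert -16:
  append -16 at index 4 → [18, 17, -14, -20, -16] (no swap needed)
Insert -5:
  append -5 at index 5 → [18, 17, -14, -20, -16, -5]
  -5 > parent -14 at index 2, swap → [18, 17, -5, -20, -16, -14]
Insert 6:
  append 6 at index 6 → [18, 17, -5, -20, -16, -14, 6]
  6 > parent -5 at index 2, swap → [18, 17, 6, -20, -16, -14, -5]
Insert -9:
  append -9 at index 7 → [18, 17, 6, -20, -16, -14, -5, -9]
  -9 > parent -20 at index 3, swap → [18, 17, 6, -9, -16, -14, -5, -20]
Insert -19:
  append -19 at index 8 → [18, 17, 6, -9, -16, -14, -5, -20, -19] (no swap needed)
Insert -1:
  append -1 at index 9 → [18, 17, 6, -9, -16, -14, -5, -20, -19, -1]
  -1 > parent -16 at index 4, swap → [18, 17, 6, -9, -1, -14, -5, -20, -19, -16]
Insert 14:
  append 14 at index 10 → [18, 17, 6, -9, -1, -14, -5, -20, -19, -16, 14]
  14 > parent -1 at index 4, swap → [18, 17, 6, -9, 14, -14, -5, -20, -19, -16, -1]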